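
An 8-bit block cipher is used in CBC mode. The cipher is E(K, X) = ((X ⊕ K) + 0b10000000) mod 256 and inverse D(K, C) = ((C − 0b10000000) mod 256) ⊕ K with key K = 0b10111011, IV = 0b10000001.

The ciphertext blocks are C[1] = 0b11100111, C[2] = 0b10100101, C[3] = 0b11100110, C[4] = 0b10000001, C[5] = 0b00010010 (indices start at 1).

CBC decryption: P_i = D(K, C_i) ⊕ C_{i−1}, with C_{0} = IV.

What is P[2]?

P[2]: D(K, 0b10100101) = 0b10011110; 0b10011110 ⊕ 0b11100111 = 0b01111001.

P[2] = 0b01111001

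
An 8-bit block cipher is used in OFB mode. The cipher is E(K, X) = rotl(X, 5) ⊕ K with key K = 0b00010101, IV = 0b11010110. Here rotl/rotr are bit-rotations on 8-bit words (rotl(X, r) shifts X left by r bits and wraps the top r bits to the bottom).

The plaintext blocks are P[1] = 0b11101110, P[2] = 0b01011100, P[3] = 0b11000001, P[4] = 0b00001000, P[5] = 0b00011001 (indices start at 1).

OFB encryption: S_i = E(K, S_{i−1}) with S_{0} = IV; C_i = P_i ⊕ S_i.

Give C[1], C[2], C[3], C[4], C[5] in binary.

C[1] = 0b00100001, C[2] = 0b10110000, C[3] = 0b01001001, C[4] = 0b00001100, C[5] = 0b10001100

C[1]: S = E(K, 0b11010110) = 0b11001111; 0b11101110 ⊕ 0b11001111 = 0b00100001.
C[2]: S = E(K, 0b11001111) = 0b11101100; 0b01011100 ⊕ 0b11101100 = 0b10110000.
C[3]: S = E(K, 0b11101100) = 0b10001000; 0b11000001 ⊕ 0b10001000 = 0b01001001.
C[4]: S = E(K, 0b10001000) = 0b00000100; 0b00001000 ⊕ 0b00000100 = 0b00001100.
C[5]: S = E(K, 0b00000100) = 0b10010101; 0b00011001 ⊕ 0b10010101 = 0b10001100.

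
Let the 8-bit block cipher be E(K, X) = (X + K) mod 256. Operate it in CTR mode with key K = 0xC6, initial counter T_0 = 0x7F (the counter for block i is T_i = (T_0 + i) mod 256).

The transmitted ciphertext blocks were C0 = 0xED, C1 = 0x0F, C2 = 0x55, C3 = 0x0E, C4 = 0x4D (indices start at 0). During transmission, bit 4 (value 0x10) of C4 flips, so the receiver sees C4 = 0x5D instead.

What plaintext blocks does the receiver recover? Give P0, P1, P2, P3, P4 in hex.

CTR decryption: S_i = E(K, T_i) where T_i is the counter for block i; P_i = C_i ⊕ S_i.
Only C4 changed, to 0x5D. In CTR, a change in C_i flips the same bit in P_i only; the keystream is unaffected. Decrypting the received ciphertext:
P0: T = 0x7F, S = E(K, T) = 0x45; 0xED ⊕ 0x45 = 0xA8.
P1: T = 0x80, S = E(K, T) = 0x46; 0x0F ⊕ 0x46 = 0x49.
P2: T = 0x81, S = E(K, T) = 0x47; 0x55 ⊕ 0x47 = 0x12.
P3: T = 0x82, S = E(K, T) = 0x48; 0x0E ⊕ 0x48 = 0x46.
P4: T = 0x83, S = E(K, T) = 0x49; 0x5D ⊕ 0x49 = 0x14.
Blocks that differ from the original plaintext: P4.

P0 = 0xA8, P1 = 0x49, P2 = 0x12, P3 = 0x46, P4 = 0x14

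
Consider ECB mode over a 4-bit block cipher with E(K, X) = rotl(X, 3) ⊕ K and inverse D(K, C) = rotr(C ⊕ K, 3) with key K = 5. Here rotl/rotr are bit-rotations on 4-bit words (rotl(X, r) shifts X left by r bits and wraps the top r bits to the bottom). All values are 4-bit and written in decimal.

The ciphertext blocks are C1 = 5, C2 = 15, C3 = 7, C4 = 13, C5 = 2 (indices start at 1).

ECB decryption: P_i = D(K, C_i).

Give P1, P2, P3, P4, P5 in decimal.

P1 = 0, P2 = 5, P3 = 4, P4 = 1, P5 = 14

P1: D(K, 5) = 0.
P2: D(K, 15) = 5.
P3: D(K, 7) = 4.
P4: D(K, 13) = 1.
P5: D(K, 2) = 14.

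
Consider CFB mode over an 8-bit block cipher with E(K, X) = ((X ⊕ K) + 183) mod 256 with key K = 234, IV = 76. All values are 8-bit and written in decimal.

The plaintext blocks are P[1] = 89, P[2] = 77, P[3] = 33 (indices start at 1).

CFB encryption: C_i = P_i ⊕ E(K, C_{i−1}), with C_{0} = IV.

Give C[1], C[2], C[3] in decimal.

C[1] = 4, C[2] = 232, C[3] = 152

C[1]: E(K, 76) = 93; 89 ⊕ 93 = 4.
C[2]: E(K, 4) = 165; 77 ⊕ 165 = 232.
C[3]: E(K, 232) = 185; 33 ⊕ 185 = 152.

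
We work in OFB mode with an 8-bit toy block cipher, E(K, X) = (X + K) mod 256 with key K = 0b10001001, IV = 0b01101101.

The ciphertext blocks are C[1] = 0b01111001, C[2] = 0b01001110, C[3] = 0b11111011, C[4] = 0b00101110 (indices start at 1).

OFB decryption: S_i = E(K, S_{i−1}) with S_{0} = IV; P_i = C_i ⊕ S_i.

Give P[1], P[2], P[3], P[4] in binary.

P[1]: S = E(K, 0b01101101) = 0b11110110; 0b01111001 ⊕ 0b11110110 = 0b10001111.
P[2]: S = E(K, 0b11110110) = 0b01111111; 0b01001110 ⊕ 0b01111111 = 0b00110001.
P[3]: S = E(K, 0b01111111) = 0b00001000; 0b11111011 ⊕ 0b00001000 = 0b11110011.
P[4]: S = E(K, 0b00001000) = 0b10010001; 0b00101110 ⊕ 0b10010001 = 0b10111111.

P[1] = 0b10001111, P[2] = 0b00110001, P[3] = 0b11110011, P[4] = 0b10111111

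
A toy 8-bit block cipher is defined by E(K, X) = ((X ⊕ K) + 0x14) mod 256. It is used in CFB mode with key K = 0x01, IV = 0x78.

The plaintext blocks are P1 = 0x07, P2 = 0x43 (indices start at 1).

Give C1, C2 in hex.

C1 = 0x8A, C2 = 0xDC

CFB encryption: C_i = P_i ⊕ E(K, C_{i−1}), with C_{0} = IV.
C1: E(K, 0x78) = 0x8D; 0x07 ⊕ 0x8D = 0x8A.
C2: E(K, 0x8A) = 0x9F; 0x43 ⊕ 0x9F = 0xDC.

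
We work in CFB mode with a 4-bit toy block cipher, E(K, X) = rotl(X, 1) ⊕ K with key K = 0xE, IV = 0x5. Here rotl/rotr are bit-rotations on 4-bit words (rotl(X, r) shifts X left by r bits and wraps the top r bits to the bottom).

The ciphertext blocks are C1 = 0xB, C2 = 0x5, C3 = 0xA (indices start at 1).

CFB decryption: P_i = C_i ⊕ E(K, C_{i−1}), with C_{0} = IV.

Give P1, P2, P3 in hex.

P1: E(K, 0x5) = 0x4; 0xB ⊕ 0x4 = 0xF.
P2: E(K, 0xB) = 0x9; 0x5 ⊕ 0x9 = 0xC.
P3: E(K, 0x5) = 0x4; 0xA ⊕ 0x4 = 0xE.

P1 = 0xF, P2 = 0xC, P3 = 0xE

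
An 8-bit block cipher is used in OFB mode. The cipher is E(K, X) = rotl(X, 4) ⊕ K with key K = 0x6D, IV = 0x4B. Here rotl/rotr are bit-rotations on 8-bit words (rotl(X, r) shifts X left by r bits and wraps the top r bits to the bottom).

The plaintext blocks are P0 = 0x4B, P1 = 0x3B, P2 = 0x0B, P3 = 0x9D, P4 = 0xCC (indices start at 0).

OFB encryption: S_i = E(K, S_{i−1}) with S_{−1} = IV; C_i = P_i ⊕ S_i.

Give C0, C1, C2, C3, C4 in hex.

C0: S = E(K, 0x4B) = 0xD9; 0x4B ⊕ 0xD9 = 0x92.
C1: S = E(K, 0xD9) = 0xF0; 0x3B ⊕ 0xF0 = 0xCB.
C2: S = E(K, 0xF0) = 0x62; 0x0B ⊕ 0x62 = 0x69.
C3: S = E(K, 0x62) = 0x4B; 0x9D ⊕ 0x4B = 0xD6.
C4: S = E(K, 0x4B) = 0xD9; 0xCC ⊕ 0xD9 = 0x15.

C0 = 0x92, C1 = 0xCB, C2 = 0x69, C3 = 0xD6, C4 = 0x15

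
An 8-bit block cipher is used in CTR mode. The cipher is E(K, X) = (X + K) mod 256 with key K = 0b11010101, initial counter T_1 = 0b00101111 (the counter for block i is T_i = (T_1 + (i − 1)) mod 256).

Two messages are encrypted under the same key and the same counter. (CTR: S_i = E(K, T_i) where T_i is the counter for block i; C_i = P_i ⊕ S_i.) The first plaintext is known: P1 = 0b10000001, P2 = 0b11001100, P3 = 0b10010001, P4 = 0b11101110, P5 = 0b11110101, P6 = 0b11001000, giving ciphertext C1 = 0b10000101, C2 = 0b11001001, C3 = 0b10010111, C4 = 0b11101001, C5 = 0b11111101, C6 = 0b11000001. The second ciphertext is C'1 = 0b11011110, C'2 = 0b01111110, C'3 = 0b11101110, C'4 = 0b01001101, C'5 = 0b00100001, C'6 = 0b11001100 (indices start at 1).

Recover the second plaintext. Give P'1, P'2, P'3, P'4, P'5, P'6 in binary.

P'1 = 0b11011010, P'2 = 0b01111011, P'3 = 0b11101000, P'4 = 0b01001010, P'5 = 0b00101001, P'6 = 0b11000101

In CTR with a reused counter, both messages share the same keystream S_i, so C_i ⊕ C'_i = P_i ⊕ P'_i and thus P'_i = P_i ⊕ C_i ⊕ C'_i.
P'1: 0b10000001 ⊕ 0b10000101 ⊕ 0b11011110 = 0b11011010.
P'2: 0b11001100 ⊕ 0b11001001 ⊕ 0b01111110 = 0b01111011.
P'3: 0b10010001 ⊕ 0b10010111 ⊕ 0b11101110 = 0b11101000.
P'4: 0b11101110 ⊕ 0b11101001 ⊕ 0b01001101 = 0b01001010.
P'5: 0b11110101 ⊕ 0b11111101 ⊕ 0b00100001 = 0b00101001.
P'6: 0b11001000 ⊕ 0b11000001 ⊕ 0b11001100 = 0b11000101.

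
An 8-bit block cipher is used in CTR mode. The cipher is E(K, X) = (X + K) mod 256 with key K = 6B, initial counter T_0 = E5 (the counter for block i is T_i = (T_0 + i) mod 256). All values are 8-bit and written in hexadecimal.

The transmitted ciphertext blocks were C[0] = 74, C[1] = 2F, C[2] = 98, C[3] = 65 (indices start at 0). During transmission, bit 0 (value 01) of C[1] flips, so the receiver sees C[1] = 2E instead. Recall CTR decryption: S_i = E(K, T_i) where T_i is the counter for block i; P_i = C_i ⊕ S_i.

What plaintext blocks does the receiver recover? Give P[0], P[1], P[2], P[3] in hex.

P[0] = 24, P[1] = 7F, P[2] = CA, P[3] = 36

Only C[1] changed, to 2E. In CTR, a change in C_i flips the same bit in P_i only; the keystream is unaffected. Decrypting the received ciphertext:
P[0]: T = E5, S = E(K, T) = 50; 74 ⊕ 50 = 24.
P[1]: T = E6, S = E(K, T) = 51; 2E ⊕ 51 = 7F.
P[2]: T = E7, S = E(K, T) = 52; 98 ⊕ 52 = CA.
P[3]: T = E8, S = E(K, T) = 53; 65 ⊕ 53 = 36.
Blocks that differ from the original plaintext: P[1].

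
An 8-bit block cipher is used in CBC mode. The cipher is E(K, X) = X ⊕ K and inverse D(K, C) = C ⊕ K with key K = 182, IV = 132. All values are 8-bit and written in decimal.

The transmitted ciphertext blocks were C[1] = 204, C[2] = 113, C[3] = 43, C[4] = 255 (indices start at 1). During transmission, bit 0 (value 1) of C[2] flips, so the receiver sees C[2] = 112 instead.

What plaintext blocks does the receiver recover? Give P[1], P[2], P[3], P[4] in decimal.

CBC decryption: P_i = D(K, C_i) ⊕ C_{i−1}, with C_{0} = IV.
Only C[2] changed, to 112. In CBC, a change in C_i garbles P_i and flips the same bit in P_{i+1}. Decrypting the received ciphertext:
P[1]: D(K, 204) = 122; 122 ⊕ 132 = 254.
P[2]: D(K, 112) = 198; 198 ⊕ 204 = 10.
P[3]: D(K, 43) = 157; 157 ⊕ 112 = 237.
P[4]: D(K, 255) = 73; 73 ⊕ 43 = 98.
Blocks that differ from the original plaintext: P[2], P[3].

P[1] = 254, P[2] = 10, P[3] = 237, P[4] = 98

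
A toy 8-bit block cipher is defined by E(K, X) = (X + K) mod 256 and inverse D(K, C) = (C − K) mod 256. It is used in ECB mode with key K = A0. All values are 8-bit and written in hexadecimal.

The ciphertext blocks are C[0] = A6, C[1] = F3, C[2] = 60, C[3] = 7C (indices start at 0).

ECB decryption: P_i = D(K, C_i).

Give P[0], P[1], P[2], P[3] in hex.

P[0] = 06, P[1] = 53, P[2] = C0, P[3] = DC

P[0]: D(K, A6) = 06.
P[1]: D(K, F3) = 53.
P[2]: D(K, 60) = C0.
P[3]: D(K, 7C) = DC.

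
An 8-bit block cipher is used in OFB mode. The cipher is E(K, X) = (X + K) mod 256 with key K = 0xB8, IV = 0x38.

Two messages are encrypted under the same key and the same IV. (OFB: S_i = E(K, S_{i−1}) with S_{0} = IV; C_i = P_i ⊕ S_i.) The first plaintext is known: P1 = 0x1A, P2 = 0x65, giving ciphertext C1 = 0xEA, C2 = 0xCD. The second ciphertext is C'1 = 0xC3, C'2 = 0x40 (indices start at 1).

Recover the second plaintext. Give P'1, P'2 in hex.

P'1 = 0x33, P'2 = 0xE8

In OFB with a reused IV, both messages share the same keystream S_i, so C_i ⊕ C'_i = P_i ⊕ P'_i and thus P'_i = P_i ⊕ C_i ⊕ C'_i.
P'1: 0x1A ⊕ 0xEA ⊕ 0xC3 = 0x33.
P'2: 0x65 ⊕ 0xCD ⊕ 0x40 = 0xE8.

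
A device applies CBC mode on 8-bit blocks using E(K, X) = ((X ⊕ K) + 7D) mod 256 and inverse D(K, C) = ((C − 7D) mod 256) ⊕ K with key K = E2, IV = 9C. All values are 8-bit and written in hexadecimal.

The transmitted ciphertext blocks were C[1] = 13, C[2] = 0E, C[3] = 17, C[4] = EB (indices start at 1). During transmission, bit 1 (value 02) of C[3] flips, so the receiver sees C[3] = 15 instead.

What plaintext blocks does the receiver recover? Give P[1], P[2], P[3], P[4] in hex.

P[1] = E8, P[2] = 60, P[3] = 74, P[4] = 99

CBC decryption: P_i = D(K, C_i) ⊕ C_{i−1}, with C_{0} = IV.
Only C[3] changed, to 15. In CBC, a change in C_i garbles P_i and flips the same bit in P_{i+1}. Decrypting the received ciphertext:
P[1]: D(K, 13) = 74; 74 ⊕ 9C = E8.
P[2]: D(K, 0E) = 73; 73 ⊕ 13 = 60.
P[3]: D(K, 15) = 7A; 7A ⊕ 0E = 74.
P[4]: D(K, EB) = 8C; 8C ⊕ 15 = 99.
Blocks that differ from the original plaintext: P[3], P[4].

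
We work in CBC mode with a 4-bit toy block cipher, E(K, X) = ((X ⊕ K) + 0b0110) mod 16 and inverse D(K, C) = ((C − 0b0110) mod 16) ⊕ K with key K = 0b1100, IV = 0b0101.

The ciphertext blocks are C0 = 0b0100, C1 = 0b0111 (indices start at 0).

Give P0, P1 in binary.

P0 = 0b0111, P1 = 0b1001

CBC decryption: P_i = D(K, C_i) ⊕ C_{i−1}, with C_{−1} = IV.
P0: D(K, 0b0100) = 0b0010; 0b0010 ⊕ 0b0101 = 0b0111.
P1: D(K, 0b0111) = 0b1101; 0b1101 ⊕ 0b0100 = 0b1001.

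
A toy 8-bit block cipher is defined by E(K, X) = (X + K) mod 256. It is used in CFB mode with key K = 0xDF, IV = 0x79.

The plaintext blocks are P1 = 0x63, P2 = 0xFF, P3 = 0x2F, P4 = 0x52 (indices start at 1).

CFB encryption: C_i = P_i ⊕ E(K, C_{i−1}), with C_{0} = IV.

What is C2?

C2 = 0xE5

C1: E(K, 0x79) = 0x58; 0x63 ⊕ 0x58 = 0x3B.
C2: E(K, 0x3B) = 0x1A; 0xFF ⊕ 0x1A = 0xE5.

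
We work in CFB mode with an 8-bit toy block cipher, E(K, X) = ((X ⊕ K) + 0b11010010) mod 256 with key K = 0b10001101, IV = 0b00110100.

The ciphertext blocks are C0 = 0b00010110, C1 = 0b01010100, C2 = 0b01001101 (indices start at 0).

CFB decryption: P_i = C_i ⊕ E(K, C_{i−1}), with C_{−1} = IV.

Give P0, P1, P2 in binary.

P0: E(K, 0b00110100) = 0b10001011; 0b00010110 ⊕ 0b10001011 = 0b10011101.
P1: E(K, 0b00010110) = 0b01101101; 0b01010100 ⊕ 0b01101101 = 0b00111001.
P2: E(K, 0b01010100) = 0b10101011; 0b01001101 ⊕ 0b10101011 = 0b11100110.

P0 = 0b10011101, P1 = 0b00111001, P2 = 0b11100110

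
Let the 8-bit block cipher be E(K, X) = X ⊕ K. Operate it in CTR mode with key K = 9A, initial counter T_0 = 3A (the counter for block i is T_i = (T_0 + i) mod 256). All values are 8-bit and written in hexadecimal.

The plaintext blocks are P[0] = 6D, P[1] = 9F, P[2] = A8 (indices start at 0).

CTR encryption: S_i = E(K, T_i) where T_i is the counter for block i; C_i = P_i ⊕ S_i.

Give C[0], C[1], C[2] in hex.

C[0] = CD, C[1] = 3E, C[2] = 0E

C[0]: T = 3A, S = E(K, T) = A0; 6D ⊕ A0 = CD.
C[1]: T = 3B, S = E(K, T) = A1; 9F ⊕ A1 = 3E.
C[2]: T = 3C, S = E(K, T) = A6; A8 ⊕ A6 = 0E.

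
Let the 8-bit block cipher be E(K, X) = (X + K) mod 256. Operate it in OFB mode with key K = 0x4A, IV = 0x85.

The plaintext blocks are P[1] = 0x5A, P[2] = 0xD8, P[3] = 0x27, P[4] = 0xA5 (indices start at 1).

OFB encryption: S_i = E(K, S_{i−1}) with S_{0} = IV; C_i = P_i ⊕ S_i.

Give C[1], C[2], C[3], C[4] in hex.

C[1] = 0x95, C[2] = 0xC1, C[3] = 0x44, C[4] = 0x08

C[1]: S = E(K, 0x85) = 0xCF; 0x5A ⊕ 0xCF = 0x95.
C[2]: S = E(K, 0xCF) = 0x19; 0xD8 ⊕ 0x19 = 0xC1.
C[3]: S = E(K, 0x19) = 0x63; 0x27 ⊕ 0x63 = 0x44.
C[4]: S = E(K, 0x63) = 0xAD; 0xA5 ⊕ 0xAD = 0x08.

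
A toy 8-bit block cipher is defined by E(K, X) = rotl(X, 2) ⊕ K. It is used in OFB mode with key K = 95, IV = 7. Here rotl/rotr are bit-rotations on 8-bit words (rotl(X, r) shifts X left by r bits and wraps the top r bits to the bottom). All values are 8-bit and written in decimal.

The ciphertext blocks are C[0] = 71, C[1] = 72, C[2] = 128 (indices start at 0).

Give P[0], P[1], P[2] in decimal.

OFB decryption: S_i = E(K, S_{i−1}) with S_{−1} = IV; P_i = C_i ⊕ S_i.
P[0]: S = E(K, 7) = 67; 71 ⊕ 67 = 4.
P[1]: S = E(K, 67) = 82; 72 ⊕ 82 = 26.
P[2]: S = E(K, 82) = 22; 128 ⊕ 22 = 150.

P[0] = 4, P[1] = 26, P[2] = 150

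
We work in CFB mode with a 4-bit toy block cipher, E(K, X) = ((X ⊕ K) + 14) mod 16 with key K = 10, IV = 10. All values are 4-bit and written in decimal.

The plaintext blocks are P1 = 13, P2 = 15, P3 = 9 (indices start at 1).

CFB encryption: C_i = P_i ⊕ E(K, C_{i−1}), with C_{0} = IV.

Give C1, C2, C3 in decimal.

C1 = 3, C2 = 8, C3 = 9

C1: E(K, 10) = 14; 13 ⊕ 14 = 3.
C2: E(K, 3) = 7; 15 ⊕ 7 = 8.
C3: E(K, 8) = 0; 9 ⊕ 0 = 9.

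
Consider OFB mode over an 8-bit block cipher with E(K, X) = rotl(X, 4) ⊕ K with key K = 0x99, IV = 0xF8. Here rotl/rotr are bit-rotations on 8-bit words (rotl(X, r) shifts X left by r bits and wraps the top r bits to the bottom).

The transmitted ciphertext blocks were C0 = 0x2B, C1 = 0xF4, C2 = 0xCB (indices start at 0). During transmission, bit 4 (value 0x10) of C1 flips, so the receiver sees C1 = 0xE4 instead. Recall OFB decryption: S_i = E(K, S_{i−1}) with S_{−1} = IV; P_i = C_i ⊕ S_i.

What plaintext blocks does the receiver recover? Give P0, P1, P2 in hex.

Only C1 changed, to 0xE4. In OFB, a change in C_i flips the same bit in P_i only; the keystream is unaffected. Decrypting the received ciphertext:
P0: S = E(K, 0xF8) = 0x16; 0x2B ⊕ 0x16 = 0x3D.
P1: S = E(K, 0x16) = 0xF8; 0xE4 ⊕ 0xF8 = 0x1C.
P2: S = E(K, 0xF8) = 0x16; 0xCB ⊕ 0x16 = 0xDD.
Blocks that differ from the original plaintext: P1.

P0 = 0x3D, P1 = 0x1C, P2 = 0xDD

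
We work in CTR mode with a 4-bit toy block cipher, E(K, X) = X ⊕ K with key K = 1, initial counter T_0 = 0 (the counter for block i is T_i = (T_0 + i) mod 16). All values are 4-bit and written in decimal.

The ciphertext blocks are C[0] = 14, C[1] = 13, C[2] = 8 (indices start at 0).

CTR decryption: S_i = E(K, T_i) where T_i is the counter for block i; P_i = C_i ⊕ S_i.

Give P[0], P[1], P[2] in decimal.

P[0]: T = 0, S = E(K, T) = 1; 14 ⊕ 1 = 15.
P[1]: T = 1, S = E(K, T) = 0; 13 ⊕ 0 = 13.
P[2]: T = 2, S = E(K, T) = 3; 8 ⊕ 3 = 11.

P[0] = 15, P[1] = 13, P[2] = 11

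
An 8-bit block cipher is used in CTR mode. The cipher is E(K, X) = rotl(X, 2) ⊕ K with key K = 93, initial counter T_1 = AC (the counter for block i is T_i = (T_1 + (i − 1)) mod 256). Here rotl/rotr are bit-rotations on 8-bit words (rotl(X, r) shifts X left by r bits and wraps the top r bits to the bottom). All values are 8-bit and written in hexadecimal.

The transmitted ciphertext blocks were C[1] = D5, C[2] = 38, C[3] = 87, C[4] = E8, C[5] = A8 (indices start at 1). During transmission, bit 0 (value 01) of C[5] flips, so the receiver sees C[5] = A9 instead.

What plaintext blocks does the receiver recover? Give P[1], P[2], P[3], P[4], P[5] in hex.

P[1] = F4, P[2] = 1D, P[3] = AE, P[4] = C5, P[5] = F8

CTR decryption: S_i = E(K, T_i) where T_i is the counter for block i; P_i = C_i ⊕ S_i.
Only C[5] changed, to A9. In CTR, a change in C_i flips the same bit in P_i only; the keystream is unaffected. Decrypting the received ciphertext:
P[1]: T = AC, S = E(K, T) = 21; D5 ⊕ 21 = F4.
P[2]: T = AD, S = E(K, T) = 25; 38 ⊕ 25 = 1D.
P[3]: T = AE, S = E(K, T) = 29; 87 ⊕ 29 = AE.
P[4]: T = AF, S = E(K, T) = 2D; E8 ⊕ 2D = C5.
P[5]: T = B0, S = E(K, T) = 51; A9 ⊕ 51 = F8.
Blocks that differ from the original plaintext: P[5].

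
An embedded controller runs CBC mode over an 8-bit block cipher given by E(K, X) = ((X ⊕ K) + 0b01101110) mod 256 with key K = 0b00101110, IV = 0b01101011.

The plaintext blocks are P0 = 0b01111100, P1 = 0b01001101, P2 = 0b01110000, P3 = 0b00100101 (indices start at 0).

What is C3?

C3 = 0b00111111

CBC encryption: C_i = E(K, P_i ⊕ C_{i−1}), with C_{−1} = IV.
C0: P0 ⊕ 0b01101011 = 0b00010111; E(K, 0b00010111) = 0b10100111.
C1: P1 ⊕ 0b10100111 = 0b11101010; E(K, 0b11101010) = 0b00110010.
C2: P2 ⊕ 0b00110010 = 0b01000010; E(K, 0b01000010) = 0b11011010.
C3: P3 ⊕ 0b11011010 = 0b11111111; E(K, 0b11111111) = 0b00111111.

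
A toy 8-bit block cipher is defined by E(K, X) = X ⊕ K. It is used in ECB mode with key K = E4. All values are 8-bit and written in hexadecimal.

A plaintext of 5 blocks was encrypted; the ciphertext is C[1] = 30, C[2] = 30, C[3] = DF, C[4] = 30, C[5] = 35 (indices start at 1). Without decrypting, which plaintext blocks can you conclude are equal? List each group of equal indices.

P[1] = P[2] = P[4]

ECB encrypts each block independently with the same key, so equal ciphertext blocks imply equal plaintext blocks.
C[1] = C[2] = C[4] = 30, so P[1] = P[2] = P[4].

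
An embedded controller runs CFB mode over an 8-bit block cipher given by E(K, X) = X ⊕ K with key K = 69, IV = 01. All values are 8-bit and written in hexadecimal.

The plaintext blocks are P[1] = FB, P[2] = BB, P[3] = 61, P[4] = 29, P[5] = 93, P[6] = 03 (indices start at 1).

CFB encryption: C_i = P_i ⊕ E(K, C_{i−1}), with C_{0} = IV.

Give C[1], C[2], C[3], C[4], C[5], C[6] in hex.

C[1] = 93, C[2] = 41, C[3] = 49, C[4] = 09, C[5] = F3, C[6] = 99

C[1]: E(K, 01) = 68; FB ⊕ 68 = 93.
C[2]: E(K, 93) = FA; BB ⊕ FA = 41.
C[3]: E(K, 41) = 28; 61 ⊕ 28 = 49.
C[4]: E(K, 49) = 20; 29 ⊕ 20 = 09.
C[5]: E(K, 09) = 60; 93 ⊕ 60 = F3.
C[6]: E(K, F3) = 9A; 03 ⊕ 9A = 99.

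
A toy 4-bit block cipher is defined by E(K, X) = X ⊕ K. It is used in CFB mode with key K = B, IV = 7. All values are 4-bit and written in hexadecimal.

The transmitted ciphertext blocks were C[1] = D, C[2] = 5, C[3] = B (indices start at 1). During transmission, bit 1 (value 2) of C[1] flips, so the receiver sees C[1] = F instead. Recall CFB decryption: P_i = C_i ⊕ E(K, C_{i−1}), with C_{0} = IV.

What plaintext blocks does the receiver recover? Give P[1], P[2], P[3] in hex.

Only C[1] changed, to F. In CFB, a change in C_i flips the same bit in P_i and garbles P_{i+1}. Decrypting the received ciphertext:
P[1]: E(K, 7) = C; F ⊕ C = 3.
P[2]: E(K, F) = 4; 5 ⊕ 4 = 1.
P[3]: E(K, 5) = E; B ⊕ E = 5.
Blocks that differ from the original plaintext: P[1], P[2].

P[1] = 3, P[2] = 1, P[3] = 5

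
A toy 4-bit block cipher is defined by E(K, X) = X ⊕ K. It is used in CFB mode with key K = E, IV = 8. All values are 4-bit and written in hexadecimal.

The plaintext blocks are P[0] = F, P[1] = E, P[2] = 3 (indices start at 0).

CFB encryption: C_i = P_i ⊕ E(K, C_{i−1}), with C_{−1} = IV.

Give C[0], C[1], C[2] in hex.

C[0] = 9, C[1] = 9, C[2] = 4

C[0]: E(K, 8) = 6; F ⊕ 6 = 9.
C[1]: E(K, 9) = 7; E ⊕ 7 = 9.
C[2]: E(K, 9) = 7; 3 ⊕ 7 = 4.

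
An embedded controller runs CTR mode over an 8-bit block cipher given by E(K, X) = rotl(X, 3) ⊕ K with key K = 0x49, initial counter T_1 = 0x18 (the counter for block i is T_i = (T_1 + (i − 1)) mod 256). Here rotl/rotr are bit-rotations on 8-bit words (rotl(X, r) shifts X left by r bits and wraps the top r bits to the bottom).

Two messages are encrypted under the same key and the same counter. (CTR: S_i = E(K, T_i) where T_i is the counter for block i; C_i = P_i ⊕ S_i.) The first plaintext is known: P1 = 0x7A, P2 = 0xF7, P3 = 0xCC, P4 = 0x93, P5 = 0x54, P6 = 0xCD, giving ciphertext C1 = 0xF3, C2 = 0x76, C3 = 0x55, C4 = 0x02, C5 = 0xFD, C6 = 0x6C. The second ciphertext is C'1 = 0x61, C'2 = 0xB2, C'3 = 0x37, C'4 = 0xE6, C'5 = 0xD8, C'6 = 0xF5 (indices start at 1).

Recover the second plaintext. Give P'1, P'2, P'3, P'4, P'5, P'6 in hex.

P'1 = 0xE8, P'2 = 0x33, P'3 = 0xAE, P'4 = 0x77, P'5 = 0x71, P'6 = 0x54

In CTR with a reused counter, both messages share the same keystream S_i, so C_i ⊕ C'_i = P_i ⊕ P'_i and thus P'_i = P_i ⊕ C_i ⊕ C'_i.
P'1: 0x7A ⊕ 0xF3 ⊕ 0x61 = 0xE8.
P'2: 0xF7 ⊕ 0x76 ⊕ 0xB2 = 0x33.
P'3: 0xCC ⊕ 0x55 ⊕ 0x37 = 0xAE.
P'4: 0x93 ⊕ 0x02 ⊕ 0xE6 = 0x77.
P'5: 0x54 ⊕ 0xFD ⊕ 0xD8 = 0x71.
P'6: 0xCD ⊕ 0x6C ⊕ 0xF5 = 0x54.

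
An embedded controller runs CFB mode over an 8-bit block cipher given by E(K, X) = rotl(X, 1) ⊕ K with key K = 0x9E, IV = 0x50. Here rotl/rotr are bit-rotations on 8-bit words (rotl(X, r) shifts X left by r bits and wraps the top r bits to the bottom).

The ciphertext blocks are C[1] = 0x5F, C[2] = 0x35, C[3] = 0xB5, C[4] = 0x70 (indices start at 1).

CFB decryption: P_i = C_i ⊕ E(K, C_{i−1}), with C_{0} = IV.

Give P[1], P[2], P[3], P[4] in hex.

P[1] = 0x61, P[2] = 0x15, P[3] = 0x41, P[4] = 0x85

P[1]: E(K, 0x50) = 0x3E; 0x5F ⊕ 0x3E = 0x61.
P[2]: E(K, 0x5F) = 0x20; 0x35 ⊕ 0x20 = 0x15.
P[3]: E(K, 0x35) = 0xF4; 0xB5 ⊕ 0xF4 = 0x41.
P[4]: E(K, 0xB5) = 0xF5; 0x70 ⊕ 0xF5 = 0x85.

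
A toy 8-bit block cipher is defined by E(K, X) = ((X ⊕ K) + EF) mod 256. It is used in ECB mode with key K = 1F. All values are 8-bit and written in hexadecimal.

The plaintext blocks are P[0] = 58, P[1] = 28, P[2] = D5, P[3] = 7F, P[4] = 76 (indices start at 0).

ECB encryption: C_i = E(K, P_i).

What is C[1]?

C[1] = 26

C[1]: E(K, 28) = 26.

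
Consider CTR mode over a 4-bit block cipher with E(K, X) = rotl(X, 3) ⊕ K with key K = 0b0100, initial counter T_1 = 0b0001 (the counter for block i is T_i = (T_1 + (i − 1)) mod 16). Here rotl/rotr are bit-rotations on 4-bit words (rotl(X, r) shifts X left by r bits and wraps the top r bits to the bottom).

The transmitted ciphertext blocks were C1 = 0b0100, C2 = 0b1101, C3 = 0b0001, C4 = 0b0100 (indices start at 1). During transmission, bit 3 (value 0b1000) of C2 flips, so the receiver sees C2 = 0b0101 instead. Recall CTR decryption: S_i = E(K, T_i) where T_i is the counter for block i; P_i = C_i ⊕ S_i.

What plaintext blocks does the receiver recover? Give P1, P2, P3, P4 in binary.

Only C2 changed, to 0b0101. In CTR, a change in C_i flips the same bit in P_i only; the keystream is unaffected. Decrypting the received ciphertext:
P1: T = 0b0001, S = E(K, T) = 0b1100; 0b0100 ⊕ 0b1100 = 0b1000.
P2: T = 0b0010, S = E(K, T) = 0b0101; 0b0101 ⊕ 0b0101 = 0b0000.
P3: T = 0b0011, S = E(K, T) = 0b1101; 0b0001 ⊕ 0b1101 = 0b1100.
P4: T = 0b0100, S = E(K, T) = 0b0110; 0b0100 ⊕ 0b0110 = 0b0010.
Blocks that differ from the original plaintext: P2.

P1 = 0b1000, P2 = 0b0000, P3 = 0b1100, P4 = 0b0010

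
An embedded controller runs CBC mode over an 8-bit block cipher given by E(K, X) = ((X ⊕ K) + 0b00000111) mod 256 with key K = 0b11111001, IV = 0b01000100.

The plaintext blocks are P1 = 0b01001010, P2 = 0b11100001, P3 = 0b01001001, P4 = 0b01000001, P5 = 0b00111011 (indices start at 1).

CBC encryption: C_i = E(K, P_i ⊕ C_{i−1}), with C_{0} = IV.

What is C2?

C1: P1 ⊕ 0b01000100 = 0b00001110; E(K, 0b00001110) = 0b11111110.
C2: P2 ⊕ 0b11111110 = 0b00011111; E(K, 0b00011111) = 0b11101101.

C2 = 0b11101101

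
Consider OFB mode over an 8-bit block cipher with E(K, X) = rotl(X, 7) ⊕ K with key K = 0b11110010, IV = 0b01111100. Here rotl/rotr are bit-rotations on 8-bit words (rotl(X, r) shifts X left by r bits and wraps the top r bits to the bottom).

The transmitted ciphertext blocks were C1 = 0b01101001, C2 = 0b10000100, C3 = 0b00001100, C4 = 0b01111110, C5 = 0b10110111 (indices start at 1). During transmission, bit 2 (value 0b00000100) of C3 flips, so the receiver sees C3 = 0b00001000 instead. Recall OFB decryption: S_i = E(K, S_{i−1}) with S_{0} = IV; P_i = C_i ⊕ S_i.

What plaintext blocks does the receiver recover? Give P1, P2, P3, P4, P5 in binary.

Only C3 changed, to 0b00001000. In OFB, a change in C_i flips the same bit in P_i only; the keystream is unaffected. Decrypting the received ciphertext:
P1: S = E(K, 0b01111100) = 0b11001100; 0b01101001 ⊕ 0b11001100 = 0b10100101.
P2: S = E(K, 0b11001100) = 0b10010100; 0b10000100 ⊕ 0b10010100 = 0b00010000.
P3: S = E(K, 0b10010100) = 0b10111000; 0b00001000 ⊕ 0b10111000 = 0b10110000.
P4: S = E(K, 0b10111000) = 0b10101110; 0b01111110 ⊕ 0b10101110 = 0b11010000.
P5: S = E(K, 0b10101110) = 0b10100101; 0b10110111 ⊕ 0b10100101 = 0b00010010.
Blocks that differ from the original plaintext: P3.

P1 = 0b10100101, P2 = 0b00010000, P3 = 0b10110000, P4 = 0b11010000, P5 = 0b00010010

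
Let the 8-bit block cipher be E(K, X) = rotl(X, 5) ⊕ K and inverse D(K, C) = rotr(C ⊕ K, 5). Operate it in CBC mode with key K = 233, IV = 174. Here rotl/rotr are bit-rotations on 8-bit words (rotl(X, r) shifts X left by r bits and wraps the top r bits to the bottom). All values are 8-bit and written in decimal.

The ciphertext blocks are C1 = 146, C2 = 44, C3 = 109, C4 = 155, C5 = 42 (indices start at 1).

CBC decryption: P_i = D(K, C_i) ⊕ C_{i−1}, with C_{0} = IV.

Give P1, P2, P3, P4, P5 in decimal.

P1 = 117, P2 = 188, P3 = 8, P4 = 254, P5 = 133

P1: D(K, 146) = 219; 219 ⊕ 174 = 117.
P2: D(K, 44) = 46; 46 ⊕ 146 = 188.
P3: D(K, 109) = 36; 36 ⊕ 44 = 8.
P4: D(K, 155) = 147; 147 ⊕ 109 = 254.
P5: D(K, 42) = 30; 30 ⊕ 155 = 133.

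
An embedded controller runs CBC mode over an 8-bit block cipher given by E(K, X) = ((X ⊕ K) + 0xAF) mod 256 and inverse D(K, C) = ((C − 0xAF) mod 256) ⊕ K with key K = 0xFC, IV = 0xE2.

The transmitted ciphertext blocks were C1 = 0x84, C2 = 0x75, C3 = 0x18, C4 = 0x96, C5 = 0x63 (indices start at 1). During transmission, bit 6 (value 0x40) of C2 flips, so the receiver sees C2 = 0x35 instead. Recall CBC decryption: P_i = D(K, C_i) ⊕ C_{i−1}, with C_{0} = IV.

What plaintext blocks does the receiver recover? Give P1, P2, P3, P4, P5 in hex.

Only C2 changed, to 0x35. In CBC, a change in C_i garbles P_i and flips the same bit in P_{i+1}. Decrypting the received ciphertext:
P1: D(K, 0x84) = 0x29; 0x29 ⊕ 0xE2 = 0xCB.
P2: D(K, 0x35) = 0x7A; 0x7A ⊕ 0x84 = 0xFE.
P3: D(K, 0x18) = 0x95; 0x95 ⊕ 0x35 = 0xA0.
P4: D(K, 0x96) = 0x1B; 0x1B ⊕ 0x18 = 0x03.
P5: D(K, 0x63) = 0x48; 0x48 ⊕ 0x96 = 0xDE.
Blocks that differ from the original plaintext: P2, P3.

P1 = 0xCB, P2 = 0xFE, P3 = 0xA0, P4 = 0x03, P5 = 0xDE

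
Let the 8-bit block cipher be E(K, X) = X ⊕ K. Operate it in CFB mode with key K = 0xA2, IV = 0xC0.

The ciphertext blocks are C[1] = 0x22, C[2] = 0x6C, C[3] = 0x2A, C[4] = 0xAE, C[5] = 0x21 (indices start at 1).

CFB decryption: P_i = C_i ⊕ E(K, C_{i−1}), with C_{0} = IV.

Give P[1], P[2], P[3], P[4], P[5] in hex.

P[1] = 0x40, P[2] = 0xEC, P[3] = 0xE4, P[4] = 0x26, P[5] = 0x2D

P[1]: E(K, 0xC0) = 0x62; 0x22 ⊕ 0x62 = 0x40.
P[2]: E(K, 0x22) = 0x80; 0x6C ⊕ 0x80 = 0xEC.
P[3]: E(K, 0x6C) = 0xCE; 0x2A ⊕ 0xCE = 0xE4.
P[4]: E(K, 0x2A) = 0x88; 0xAE ⊕ 0x88 = 0x26.
P[5]: E(K, 0xAE) = 0x0C; 0x21 ⊕ 0x0C = 0x2D.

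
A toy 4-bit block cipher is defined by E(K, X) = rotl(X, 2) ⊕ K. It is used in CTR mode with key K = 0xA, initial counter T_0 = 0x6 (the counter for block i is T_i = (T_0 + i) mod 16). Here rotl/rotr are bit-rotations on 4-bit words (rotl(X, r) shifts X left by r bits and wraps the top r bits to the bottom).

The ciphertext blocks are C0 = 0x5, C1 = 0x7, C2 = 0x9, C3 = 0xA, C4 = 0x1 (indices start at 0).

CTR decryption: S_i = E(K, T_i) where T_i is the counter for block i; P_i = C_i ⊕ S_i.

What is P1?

P1: T = 0x7, S = E(K, T) = 0x7; 0x7 ⊕ 0x7 = 0x0.

P1 = 0x0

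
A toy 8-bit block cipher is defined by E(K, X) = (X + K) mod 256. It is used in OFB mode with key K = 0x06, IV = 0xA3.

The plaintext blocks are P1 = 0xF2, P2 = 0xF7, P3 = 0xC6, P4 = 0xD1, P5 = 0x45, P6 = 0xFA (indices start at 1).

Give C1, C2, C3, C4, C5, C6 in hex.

C1 = 0x5B, C2 = 0x58, C3 = 0x73, C4 = 0x6A, C5 = 0x84, C6 = 0x3D

OFB encryption: S_i = E(K, S_{i−1}) with S_{0} = IV; C_i = P_i ⊕ S_i.
C1: S = E(K, 0xA3) = 0xA9; 0xF2 ⊕ 0xA9 = 0x5B.
C2: S = E(K, 0xA9) = 0xAF; 0xF7 ⊕ 0xAF = 0x58.
C3: S = E(K, 0xAF) = 0xB5; 0xC6 ⊕ 0xB5 = 0x73.
C4: S = E(K, 0xB5) = 0xBB; 0xD1 ⊕ 0xBB = 0x6A.
C5: S = E(K, 0xBB) = 0xC1; 0x45 ⊕ 0xC1 = 0x84.
C6: S = E(K, 0xC1) = 0xC7; 0xFA ⊕ 0xC7 = 0x3D.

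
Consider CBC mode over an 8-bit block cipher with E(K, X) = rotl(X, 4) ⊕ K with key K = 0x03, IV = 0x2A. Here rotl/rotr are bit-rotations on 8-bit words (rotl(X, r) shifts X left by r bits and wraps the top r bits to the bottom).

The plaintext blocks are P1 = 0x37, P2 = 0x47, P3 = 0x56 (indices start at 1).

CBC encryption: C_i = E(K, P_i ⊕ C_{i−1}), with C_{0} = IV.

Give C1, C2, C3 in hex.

C1: P1 ⊕ 0x2A = 0x1D; E(K, 0x1D) = 0xD2.
C2: P2 ⊕ 0xD2 = 0x95; E(K, 0x95) = 0x5A.
C3: P3 ⊕ 0x5A = 0x0C; E(K, 0x0C) = 0xC3.

C1 = 0xD2, C2 = 0x5A, C3 = 0xC3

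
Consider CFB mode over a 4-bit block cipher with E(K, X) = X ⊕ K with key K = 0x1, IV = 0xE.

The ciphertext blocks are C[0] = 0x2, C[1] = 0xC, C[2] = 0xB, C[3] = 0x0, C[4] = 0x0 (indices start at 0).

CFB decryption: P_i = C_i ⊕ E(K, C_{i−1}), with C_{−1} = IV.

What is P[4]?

P[4]: E(K, 0x0) = 0x1; 0x0 ⊕ 0x1 = 0x1.

P[4] = 0x1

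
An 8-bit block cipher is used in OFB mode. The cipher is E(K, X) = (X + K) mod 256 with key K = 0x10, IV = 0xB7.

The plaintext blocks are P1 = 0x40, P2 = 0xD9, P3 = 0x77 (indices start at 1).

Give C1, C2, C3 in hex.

OFB encryption: S_i = E(K, S_{i−1}) with S_{0} = IV; C_i = P_i ⊕ S_i.
C1: S = E(K, 0xB7) = 0xC7; 0x40 ⊕ 0xC7 = 0x87.
C2: S = E(K, 0xC7) = 0xD7; 0xD9 ⊕ 0xD7 = 0x0E.
C3: S = E(K, 0xD7) = 0xE7; 0x77 ⊕ 0xE7 = 0x90.

C1 = 0x87, C2 = 0x0E, C3 = 0x90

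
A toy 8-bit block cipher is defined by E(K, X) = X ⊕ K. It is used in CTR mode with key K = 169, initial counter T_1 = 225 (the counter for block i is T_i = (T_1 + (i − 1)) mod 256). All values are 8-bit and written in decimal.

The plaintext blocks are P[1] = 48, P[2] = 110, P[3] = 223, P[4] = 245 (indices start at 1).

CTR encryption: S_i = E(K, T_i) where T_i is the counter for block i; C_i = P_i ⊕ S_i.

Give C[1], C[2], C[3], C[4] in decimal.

C[1]: T = 225, S = E(K, T) = 72; 48 ⊕ 72 = 120.
C[2]: T = 226, S = E(K, T) = 75; 110 ⊕ 75 = 37.
C[3]: T = 227, S = E(K, T) = 74; 223 ⊕ 74 = 149.
C[4]: T = 228, S = E(K, T) = 77; 245 ⊕ 77 = 184.

C[1] = 120, C[2] = 37, C[3] = 149, C[4] = 184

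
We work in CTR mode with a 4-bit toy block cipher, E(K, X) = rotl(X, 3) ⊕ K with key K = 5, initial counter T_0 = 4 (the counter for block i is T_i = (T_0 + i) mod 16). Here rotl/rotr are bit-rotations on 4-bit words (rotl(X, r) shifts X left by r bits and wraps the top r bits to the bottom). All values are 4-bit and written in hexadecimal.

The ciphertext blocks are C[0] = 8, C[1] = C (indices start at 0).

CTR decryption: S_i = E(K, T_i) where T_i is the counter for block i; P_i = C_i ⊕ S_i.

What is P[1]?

P[1] = 3

P[1]: T = 5, S = E(K, T) = F; C ⊕ F = 3.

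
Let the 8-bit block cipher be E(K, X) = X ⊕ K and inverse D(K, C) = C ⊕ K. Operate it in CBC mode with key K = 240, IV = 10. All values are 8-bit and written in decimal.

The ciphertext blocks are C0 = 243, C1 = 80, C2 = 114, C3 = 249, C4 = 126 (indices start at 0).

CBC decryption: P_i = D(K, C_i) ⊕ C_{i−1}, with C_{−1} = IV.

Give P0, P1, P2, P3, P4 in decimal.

P0 = 9, P1 = 83, P2 = 210, P3 = 123, P4 = 119

P0: D(K, 243) = 3; 3 ⊕ 10 = 9.
P1: D(K, 80) = 160; 160 ⊕ 243 = 83.
P2: D(K, 114) = 130; 130 ⊕ 80 = 210.
P3: D(K, 249) = 9; 9 ⊕ 114 = 123.
P4: D(K, 126) = 142; 142 ⊕ 249 = 119.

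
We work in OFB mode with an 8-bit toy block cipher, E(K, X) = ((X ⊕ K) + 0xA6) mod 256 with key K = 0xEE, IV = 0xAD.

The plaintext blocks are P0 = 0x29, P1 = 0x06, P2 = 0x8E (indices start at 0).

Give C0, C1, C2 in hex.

OFB encryption: S_i = E(K, S_{i−1}) with S_{−1} = IV; C_i = P_i ⊕ S_i.
C0: S = E(K, 0xAD) = 0xE9; 0x29 ⊕ 0xE9 = 0xC0.
C1: S = E(K, 0xE9) = 0xAD; 0x06 ⊕ 0xAD = 0xAB.
C2: S = E(K, 0xAD) = 0xE9; 0x8E ⊕ 0xE9 = 0x67.

C0 = 0xC0, C1 = 0xAB, C2 = 0x67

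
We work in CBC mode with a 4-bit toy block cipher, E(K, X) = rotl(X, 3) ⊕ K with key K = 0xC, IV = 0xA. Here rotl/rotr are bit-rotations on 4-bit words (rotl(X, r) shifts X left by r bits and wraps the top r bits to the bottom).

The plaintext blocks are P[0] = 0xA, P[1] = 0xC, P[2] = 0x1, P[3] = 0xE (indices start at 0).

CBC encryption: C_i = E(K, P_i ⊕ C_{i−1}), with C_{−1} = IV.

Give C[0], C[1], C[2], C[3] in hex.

C[0] = 0xC, C[1] = 0xC, C[2] = 0x2, C[3] = 0xA

C[0]: P[0] ⊕ 0xA = 0x0; E(K, 0x0) = 0xC.
C[1]: P[1] ⊕ 0xC = 0x0; E(K, 0x0) = 0xC.
C[2]: P[2] ⊕ 0xC = 0xD; E(K, 0xD) = 0x2.
C[3]: P[3] ⊕ 0x2 = 0xC; E(K, 0xC) = 0xA.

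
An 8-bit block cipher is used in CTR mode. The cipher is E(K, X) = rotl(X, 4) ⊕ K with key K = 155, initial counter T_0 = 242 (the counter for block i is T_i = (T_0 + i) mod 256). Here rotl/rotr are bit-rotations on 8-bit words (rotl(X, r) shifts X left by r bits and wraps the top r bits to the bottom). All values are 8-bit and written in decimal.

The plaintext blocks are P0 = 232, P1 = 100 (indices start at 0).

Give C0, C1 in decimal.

CTR encryption: S_i = E(K, T_i) where T_i is the counter for block i; C_i = P_i ⊕ S_i.
C0: T = 242, S = E(K, T) = 180; 232 ⊕ 180 = 92.
C1: T = 243, S = E(K, T) = 164; 100 ⊕ 164 = 192.

C0 = 92, C1 = 192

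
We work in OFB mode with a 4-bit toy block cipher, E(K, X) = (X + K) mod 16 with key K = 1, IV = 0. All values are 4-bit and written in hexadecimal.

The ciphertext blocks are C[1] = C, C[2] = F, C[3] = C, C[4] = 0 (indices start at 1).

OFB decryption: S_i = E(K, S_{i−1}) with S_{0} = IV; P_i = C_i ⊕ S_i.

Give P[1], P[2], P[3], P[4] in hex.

P[1] = D, P[2] = D, P[3] = F, P[4] = 4

P[1]: S = E(K, 0) = 1; C ⊕ 1 = D.
P[2]: S = E(K, 1) = 2; F ⊕ 2 = D.
P[3]: S = E(K, 2) = 3; C ⊕ 3 = F.
P[4]: S = E(K, 3) = 4; 0 ⊕ 4 = 4.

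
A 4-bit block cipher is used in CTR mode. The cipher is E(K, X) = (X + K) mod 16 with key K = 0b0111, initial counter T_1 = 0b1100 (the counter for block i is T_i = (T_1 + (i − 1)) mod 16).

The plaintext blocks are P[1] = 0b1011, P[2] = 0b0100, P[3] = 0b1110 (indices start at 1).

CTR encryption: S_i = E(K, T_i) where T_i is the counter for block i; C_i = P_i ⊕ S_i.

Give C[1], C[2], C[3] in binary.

C[1] = 0b1000, C[2] = 0b0000, C[3] = 0b1011

C[1]: T = 0b1100, S = E(K, T) = 0b0011; 0b1011 ⊕ 0b0011 = 0b1000.
C[2]: T = 0b1101, S = E(K, T) = 0b0100; 0b0100 ⊕ 0b0100 = 0b0000.
C[3]: T = 0b1110, S = E(K, T) = 0b0101; 0b1110 ⊕ 0b0101 = 0b1011.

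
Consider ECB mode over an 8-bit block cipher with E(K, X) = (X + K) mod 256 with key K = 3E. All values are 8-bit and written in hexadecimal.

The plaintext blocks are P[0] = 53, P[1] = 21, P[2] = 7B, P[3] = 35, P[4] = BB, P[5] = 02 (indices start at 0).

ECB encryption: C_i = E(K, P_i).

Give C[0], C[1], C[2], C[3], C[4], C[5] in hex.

C[0]: E(K, 53) = 91.
C[1]: E(K, 21) = 5F.
C[2]: E(K, 7B) = B9.
C[3]: E(K, 35) = 73.
C[4]: E(K, BB) = F9.
C[5]: E(K, 02) = 40.

C[0] = 91, C[1] = 5F, C[2] = B9, C[3] = 73, C[4] = F9, C[5] = 40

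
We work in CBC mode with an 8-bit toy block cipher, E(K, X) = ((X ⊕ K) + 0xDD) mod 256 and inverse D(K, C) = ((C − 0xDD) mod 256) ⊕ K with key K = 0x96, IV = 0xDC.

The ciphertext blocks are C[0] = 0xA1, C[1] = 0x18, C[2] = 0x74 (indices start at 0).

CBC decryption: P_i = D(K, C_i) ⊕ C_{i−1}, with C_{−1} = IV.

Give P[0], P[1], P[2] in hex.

P[0] = 0x8E, P[1] = 0x0C, P[2] = 0x19

P[0]: D(K, 0xA1) = 0x52; 0x52 ⊕ 0xDC = 0x8E.
P[1]: D(K, 0x18) = 0xAD; 0xAD ⊕ 0xA1 = 0x0C.
P[2]: D(K, 0x74) = 0x01; 0x01 ⊕ 0x18 = 0x19.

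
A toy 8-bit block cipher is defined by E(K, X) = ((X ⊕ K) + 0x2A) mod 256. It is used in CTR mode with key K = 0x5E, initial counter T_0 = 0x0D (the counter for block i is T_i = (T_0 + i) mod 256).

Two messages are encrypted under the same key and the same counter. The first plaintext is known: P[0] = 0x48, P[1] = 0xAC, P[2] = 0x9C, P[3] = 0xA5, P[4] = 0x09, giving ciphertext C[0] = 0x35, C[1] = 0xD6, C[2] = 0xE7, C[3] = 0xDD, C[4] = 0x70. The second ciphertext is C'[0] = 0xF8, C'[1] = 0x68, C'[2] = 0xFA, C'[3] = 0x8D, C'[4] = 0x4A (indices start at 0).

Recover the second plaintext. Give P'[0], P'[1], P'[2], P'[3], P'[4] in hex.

In CTR with a reused counter, both messages share the same keystream S_i, so C_i ⊕ C'_i = P_i ⊕ P'_i and thus P'_i = P_i ⊕ C_i ⊕ C'_i.
P'[0]: 0x48 ⊕ 0x35 ⊕ 0xF8 = 0x85.
P'[1]: 0xAC ⊕ 0xD6 ⊕ 0x68 = 0x12.
P'[2]: 0x9C ⊕ 0xE7 ⊕ 0xFA = 0x81.
P'[3]: 0xA5 ⊕ 0xDD ⊕ 0x8D = 0xF5.
P'[4]: 0x09 ⊕ 0x70 ⊕ 0x4A = 0x33.

P'[0] = 0x85, P'[1] = 0x12, P'[2] = 0x81, P'[3] = 0xF5, P'[4] = 0x33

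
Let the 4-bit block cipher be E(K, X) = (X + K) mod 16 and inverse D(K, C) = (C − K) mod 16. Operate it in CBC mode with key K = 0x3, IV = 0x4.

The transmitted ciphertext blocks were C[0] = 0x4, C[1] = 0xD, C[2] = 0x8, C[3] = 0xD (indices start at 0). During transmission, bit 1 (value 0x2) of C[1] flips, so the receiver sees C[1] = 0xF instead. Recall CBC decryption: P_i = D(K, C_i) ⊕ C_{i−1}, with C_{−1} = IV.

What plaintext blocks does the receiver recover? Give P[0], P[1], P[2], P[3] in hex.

P[0] = 0x5, P[1] = 0x8, P[2] = 0xA, P[3] = 0x2

Only C[1] changed, to 0xF. In CBC, a change in C_i garbles P_i and flips the same bit in P_{i+1}. Decrypting the received ciphertext:
P[0]: D(K, 0x4) = 0x1; 0x1 ⊕ 0x4 = 0x5.
P[1]: D(K, 0xF) = 0xC; 0xC ⊕ 0x4 = 0x8.
P[2]: D(K, 0x8) = 0x5; 0x5 ⊕ 0xF = 0xA.
P[3]: D(K, 0xD) = 0xA; 0xA ⊕ 0x8 = 0x2.
Blocks that differ from the original plaintext: P[1], P[2].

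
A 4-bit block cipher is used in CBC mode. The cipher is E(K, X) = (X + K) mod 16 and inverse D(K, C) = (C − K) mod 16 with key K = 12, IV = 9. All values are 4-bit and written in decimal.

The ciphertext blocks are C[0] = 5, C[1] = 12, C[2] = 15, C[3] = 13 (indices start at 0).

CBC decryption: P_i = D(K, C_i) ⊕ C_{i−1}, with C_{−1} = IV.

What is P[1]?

P[1]: D(K, 12) = 0; 0 ⊕ 5 = 5.

P[1] = 5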